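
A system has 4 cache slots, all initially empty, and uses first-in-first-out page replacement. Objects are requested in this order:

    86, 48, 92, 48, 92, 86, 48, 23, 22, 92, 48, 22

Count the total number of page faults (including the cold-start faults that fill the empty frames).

5

86 → fault, frames (86)
48 → fault, frames (86 48)
92 → fault, frames (86 48 92)
48 → hit
92 → hit
86 → hit
48 → hit
23 → fault, frames (86 48 92 23)
22 → fault, evict 86, frames (48 92 23 22)
92 → hit
48 → hit
22 → hit
Page faults: 5.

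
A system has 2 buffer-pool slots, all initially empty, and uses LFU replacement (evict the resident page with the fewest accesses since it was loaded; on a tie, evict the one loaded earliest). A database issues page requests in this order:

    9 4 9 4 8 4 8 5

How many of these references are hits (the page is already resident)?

9 → miss, frames [9]
4 → miss, frames [9, 4]
9 → hit
4 → hit
8 → miss, evict 9, frames [4, 8]
4 → hit
8 → hit
5 → miss, evict 8, frames [4, 5]
Hits: 4.

4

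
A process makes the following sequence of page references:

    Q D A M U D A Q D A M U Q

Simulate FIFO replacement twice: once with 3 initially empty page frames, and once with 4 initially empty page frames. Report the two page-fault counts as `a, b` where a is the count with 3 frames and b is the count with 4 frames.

3 frames: F F F F F F F F . . F F . → 10 faults.
4 frames: F F F F F . . F F F F F F → 11 faults.
11 > 10: adding a frame increased faults — Belady's anomaly.

10, 11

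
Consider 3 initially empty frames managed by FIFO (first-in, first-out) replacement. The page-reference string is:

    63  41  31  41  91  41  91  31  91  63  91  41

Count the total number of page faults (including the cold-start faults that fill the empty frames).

6

63: fault, frames (63)
41: fault, frames (63 41)
31: fault, frames (63 41 31)
41: hit
91: fault, evict 63, frames (41 31 91)
41: hit
91: hit
31: hit
91: hit
63: fault, evict 41, frames (31 91 63)
91: hit
41: fault, evict 31, frames (91 63 41)
Page faults: 6.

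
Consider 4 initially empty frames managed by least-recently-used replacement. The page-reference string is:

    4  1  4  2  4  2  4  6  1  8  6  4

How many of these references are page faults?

5

4 → fault, frames {4}
1 → fault, frames {4,1}
4 → hit
2 → fault, frames {1,4,2}
4 → hit
2 → hit
4 → hit
6 → fault, frames {1,2,4,6}
1 → hit
8 → fault, evict 2, frames {4,6,1,8}
6 → hit
4 → hit
Page faults: 5.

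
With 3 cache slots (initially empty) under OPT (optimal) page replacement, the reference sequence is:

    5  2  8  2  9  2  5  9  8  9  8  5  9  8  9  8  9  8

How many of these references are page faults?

5: miss, frames [5]
2: miss, frames [5, 2]
8: miss, frames [5, 2, 8]
2: hit
9: miss, evict 8, frames [5, 2, 9]
2: hit
5: hit
9: hit
8: miss, evict 2, frames [5, 9, 8]
9: hit
8: hit
5: hit
9: hit
8: hit
9: hit
8: hit
9: hit
8: hit
Page faults: 5.

5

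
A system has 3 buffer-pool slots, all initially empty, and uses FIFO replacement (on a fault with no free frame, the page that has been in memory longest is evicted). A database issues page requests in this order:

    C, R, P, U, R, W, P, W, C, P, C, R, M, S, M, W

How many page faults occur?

11

C -> fault, frames (C)
R -> fault, frames (C R)
P -> fault, frames (C R P)
U -> fault, evict C, frames (R P U)
R -> hit
W -> fault, evict R, frames (P U W)
P -> hit
W -> hit
C -> fault, evict P, frames (U W C)
P -> fault, evict U, frames (W C P)
C -> hit
R -> fault, evict W, frames (C P R)
M -> fault, evict C, frames (P R M)
S -> fault, evict P, frames (R M S)
M -> hit
W -> fault, evict R, frames (M S W)
Page faults: 11.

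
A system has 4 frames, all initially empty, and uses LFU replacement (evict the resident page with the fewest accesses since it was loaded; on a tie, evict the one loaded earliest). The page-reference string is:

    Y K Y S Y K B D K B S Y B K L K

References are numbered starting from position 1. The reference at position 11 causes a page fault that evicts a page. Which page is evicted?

pos 1: Y → miss, frames [Y]
pos 2: K → miss, frames [Y, K]
pos 3: Y → hit
pos 4: S → miss, frames [Y, K, S]
pos 5: Y → hit
pos 6: K → hit
pos 7: B → miss, frames [Y, K, S, B]
pos 8: D → miss, evict S, frames [Y, K, B, D]
pos 9: K → hit
pos 10: B → hit
pos 11: S → miss, evict D, frames [Y, K, B, S]
At position 11, page D is evicted.

D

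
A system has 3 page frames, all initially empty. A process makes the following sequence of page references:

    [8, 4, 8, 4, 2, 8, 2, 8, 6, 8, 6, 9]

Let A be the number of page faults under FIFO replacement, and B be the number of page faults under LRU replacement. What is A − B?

Under FIFO: F F . . F . . . F F . F → 6 faults.
Under LRU: F F . . F . . . F . . F → 5 faults.
A − B = 6 − 5 = 1.

1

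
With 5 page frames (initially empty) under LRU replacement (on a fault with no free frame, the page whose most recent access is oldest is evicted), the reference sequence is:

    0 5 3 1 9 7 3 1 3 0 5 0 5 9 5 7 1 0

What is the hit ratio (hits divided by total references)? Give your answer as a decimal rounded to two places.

0 -> fault, frames (0)
5 -> fault, frames (0 5)
3 -> fault, frames (0 5 3)
1 -> fault, frames (0 5 3 1)
9 -> fault, frames (0 5 3 1 9)
7 -> fault, evict 0, frames (5 3 1 9 7)
3 -> hit
1 -> hit
3 -> hit
0 -> fault, evict 5, frames (9 7 1 3 0)
5 -> fault, evict 9, frames (7 1 3 0 5)
0 -> hit
5 -> hit
9 -> fault, evict 7, frames (1 3 0 5 9)
5 -> hit
7 -> fault, evict 1, frames (3 0 9 5 7)
1 -> fault, evict 3, frames (0 9 5 7 1)
0 -> hit
Hits: 7 of 18 references → 7/18 = 0.3889.

0.39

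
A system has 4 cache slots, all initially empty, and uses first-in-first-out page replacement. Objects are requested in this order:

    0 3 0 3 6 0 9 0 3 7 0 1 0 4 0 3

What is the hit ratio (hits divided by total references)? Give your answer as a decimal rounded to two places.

0 -> fault, frames [0]
3 -> fault, frames [0, 3]
0 -> hit
3 -> hit
6 -> fault, frames [0, 3, 6]
0 -> hit
9 -> fault, frames [0, 3, 6, 9]
0 -> hit
3 -> hit
7 -> fault, evict 0, frames [3, 6, 9, 7]
0 -> fault, evict 3, frames [6, 9, 7, 0]
1 -> fault, evict 6, frames [9, 7, 0, 1]
0 -> hit
4 -> fault, evict 9, frames [7, 0, 1, 4]
0 -> hit
3 -> fault, evict 7, frames [0, 1, 4, 3]
Hits: 7 of 16 references → 7/16 = 0.4375.

0.44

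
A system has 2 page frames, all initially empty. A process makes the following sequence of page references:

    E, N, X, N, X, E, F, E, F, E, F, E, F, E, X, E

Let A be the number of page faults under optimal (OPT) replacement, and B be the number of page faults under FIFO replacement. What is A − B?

Under OPT: F F F . . F F . . . . . . . F . → 6 faults.
Under FIFO: F F F . . F F . . . . . . . F F → 7 faults.
A − B = 6 − 7 = -1.

-1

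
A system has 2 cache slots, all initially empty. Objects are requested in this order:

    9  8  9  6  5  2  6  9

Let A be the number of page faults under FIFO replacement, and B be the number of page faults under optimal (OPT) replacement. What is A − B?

Under FIFO: F F . F F F F F → 7 faults.
Under OPT: F F . F F F . F → 6 faults.
A − B = 7 − 6 = 1.

1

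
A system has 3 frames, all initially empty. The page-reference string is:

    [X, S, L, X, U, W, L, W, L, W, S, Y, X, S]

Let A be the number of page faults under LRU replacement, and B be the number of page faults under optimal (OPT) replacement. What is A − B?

Under LRU: F F F . F F F . . . F F F . → 9 faults.
Under OPT: F F F . F F . . . . . F F . → 7 faults.
A − B = 9 − 7 = 2.

2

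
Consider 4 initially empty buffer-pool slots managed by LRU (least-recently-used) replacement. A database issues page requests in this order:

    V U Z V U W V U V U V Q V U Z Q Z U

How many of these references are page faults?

V → fault, frames [V]
U → fault, frames [V, U]
Z → fault, frames [V, U, Z]
V → hit
U → hit
W → fault, frames [Z, V, U, W]
V → hit
U → hit
V → hit
U → hit
V → hit
Q → fault, evict Z, frames [W, U, V, Q]
V → hit
U → hit
Z → fault, evict W, frames [Q, V, U, Z]
Q → hit
Z → hit
U → hit
Page faults: 6.

6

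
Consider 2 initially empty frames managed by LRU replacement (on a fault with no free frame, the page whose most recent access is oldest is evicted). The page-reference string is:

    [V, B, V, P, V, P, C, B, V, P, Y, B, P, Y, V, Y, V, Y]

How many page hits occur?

6

V -> fault, frames (V)
B -> fault, frames (V B)
V -> hit
P -> fault, evict B, frames (V P)
V -> hit
P -> hit
C -> fault, evict V, frames (P C)
B -> fault, evict P, frames (C B)
V -> fault, evict C, frames (B V)
P -> fault, evict B, frames (V P)
Y -> fault, evict V, frames (P Y)
B -> fault, evict P, frames (Y B)
P -> fault, evict Y, frames (B P)
Y -> fault, evict B, frames (P Y)
V -> fault, evict P, frames (Y V)
Y -> hit
V -> hit
Y -> hit
Hits: 6.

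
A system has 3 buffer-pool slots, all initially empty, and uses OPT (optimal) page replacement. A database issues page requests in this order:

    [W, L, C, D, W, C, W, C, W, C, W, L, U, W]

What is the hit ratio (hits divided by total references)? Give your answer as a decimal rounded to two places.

W -> miss, frames [W]
L -> miss, frames [W, L]
C -> miss, frames [W, L, C]
D -> miss, evict L, frames [W, C, D]
W -> hit
C -> hit
W -> hit
C -> hit
W -> hit
C -> hit
W -> hit
L -> miss, evict D, frames [W, C, L]
U -> miss, evict L, frames [W, C, U]
W -> hit
Hits: 8 of 14 references → 8/14 = 0.5714.

0.57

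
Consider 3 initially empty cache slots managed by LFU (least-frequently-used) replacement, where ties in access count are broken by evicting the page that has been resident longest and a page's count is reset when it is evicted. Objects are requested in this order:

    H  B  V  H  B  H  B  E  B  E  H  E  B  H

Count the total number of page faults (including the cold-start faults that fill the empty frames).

H -> miss, frames (H)
B -> miss, frames (H B)
V -> miss, frames (H B V)
H -> hit
B -> hit
H -> hit
B -> hit
E -> miss, evict V, frames (H B E)
B -> hit
E -> hit
H -> hit
E -> hit
B -> hit
H -> hit
Page faults: 4.

4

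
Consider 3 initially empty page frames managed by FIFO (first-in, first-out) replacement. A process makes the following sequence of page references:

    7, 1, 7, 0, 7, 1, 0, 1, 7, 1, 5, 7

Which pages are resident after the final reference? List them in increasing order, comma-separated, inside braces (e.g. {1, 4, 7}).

{0, 5, 7}

7 → miss, frames [7]
1 → miss, frames [7, 1]
7 → hit
0 → miss, frames [7, 1, 0]
7 → hit
1 → hit
0 → hit
1 → hit
7 → hit
1 → hit
5 → miss, evict 7, frames [1, 0, 5]
7 → miss, evict 1, frames [0, 5, 7]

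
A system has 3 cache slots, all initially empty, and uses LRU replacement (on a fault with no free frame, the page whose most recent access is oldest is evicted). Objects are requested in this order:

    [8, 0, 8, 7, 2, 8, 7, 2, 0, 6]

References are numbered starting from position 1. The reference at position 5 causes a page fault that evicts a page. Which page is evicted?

0

pos 1: 8 -> fault, frames (8)
pos 2: 0 -> fault, frames (8 0)
pos 3: 8 -> hit
pos 4: 7 -> fault, frames (0 8 7)
pos 5: 2 -> fault, evict 0, frames (8 7 2)
At position 5, page 0 is evicted.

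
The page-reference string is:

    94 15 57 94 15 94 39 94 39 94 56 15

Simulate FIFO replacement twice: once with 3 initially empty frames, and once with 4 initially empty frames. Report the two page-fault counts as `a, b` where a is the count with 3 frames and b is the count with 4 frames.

3 frames: F F F . . . F F . . F F → 7 faults.
4 frames: F F F . . . F . . . F . → 5 faults.
5 < 7: adding a frame reduced faults, as is typical.

7, 5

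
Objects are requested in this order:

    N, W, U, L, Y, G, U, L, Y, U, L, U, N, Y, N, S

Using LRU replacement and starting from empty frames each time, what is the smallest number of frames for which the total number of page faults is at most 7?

f=1: 16 faults
f=2: 14 faults
f=3: 12 faults
f=4: 8 faults
f=5: 8 faults
f=6: 7 faults
f=7: 7 faults
Smallest f with faults ≤ 7 is 6.

6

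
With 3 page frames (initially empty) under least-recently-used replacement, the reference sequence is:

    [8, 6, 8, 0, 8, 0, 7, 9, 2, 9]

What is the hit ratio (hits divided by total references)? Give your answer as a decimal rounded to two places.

8 -> miss, frames (8)
6 -> miss, frames (8 6)
8 -> hit
0 -> miss, frames (6 8 0)
8 -> hit
0 -> hit
7 -> miss, evict 6, frames (8 0 7)
9 -> miss, evict 8, frames (0 7 9)
2 -> miss, evict 0, frames (7 9 2)
9 -> hit
Hits: 4 of 10 references → 4/10 = 0.4000.

0.40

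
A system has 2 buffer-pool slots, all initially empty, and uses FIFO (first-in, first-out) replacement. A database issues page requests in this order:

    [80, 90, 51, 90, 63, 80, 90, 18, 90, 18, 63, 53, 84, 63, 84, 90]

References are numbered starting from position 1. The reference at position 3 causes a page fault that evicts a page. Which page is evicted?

pos 1: 80: miss, frames (80)
pos 2: 90: miss, frames (80 90)
pos 3: 51: miss, evict 80, frames (90 51)
At position 3, page 80 is evicted.

80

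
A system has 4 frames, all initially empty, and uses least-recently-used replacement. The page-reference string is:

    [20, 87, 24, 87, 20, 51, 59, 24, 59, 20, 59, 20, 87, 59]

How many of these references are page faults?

20 → fault, frames [20]
87 → fault, frames [20, 87]
24 → fault, frames [20, 87, 24]
87 → hit
20 → hit
51 → fault, frames [24, 87, 20, 51]
59 → fault, evict 24, frames [87, 20, 51, 59]
24 → fault, evict 87, frames [20, 51, 59, 24]
59 → hit
20 → hit
59 → hit
20 → hit
87 → fault, evict 51, frames [24, 59, 20, 87]
59 → hit
Page faults: 7.

7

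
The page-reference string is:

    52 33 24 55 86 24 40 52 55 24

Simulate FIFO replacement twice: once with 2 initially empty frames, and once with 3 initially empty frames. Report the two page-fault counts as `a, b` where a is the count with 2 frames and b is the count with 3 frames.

2 frames: F F F F F F F F F F → 10 faults.
3 frames: F F F F F . F F F F → 9 faults.
9 < 10: adding a frame reduced faults, as is typical.

10, 9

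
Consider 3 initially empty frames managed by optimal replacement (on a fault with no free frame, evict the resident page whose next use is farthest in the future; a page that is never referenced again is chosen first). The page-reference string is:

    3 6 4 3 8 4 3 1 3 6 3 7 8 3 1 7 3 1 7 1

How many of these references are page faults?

3 → fault, frames {3}
6 → fault, frames {3,6}
4 → fault, frames {3,6,4}
3 → hit
8 → fault, evict 6, frames {3,4,8}
4 → hit
3 → hit
1 → fault, evict 4, frames {3,8,1}
3 → hit
6 → fault, evict 1, frames {3,8,6}
3 → hit
7 → fault, evict 6, frames {3,8,7}
8 → hit
3 → hit
1 → fault, evict 8, frames {3,7,1}
7 → hit
3 → hit
1 → hit
7 → hit
1 → hit
Page faults: 8.

8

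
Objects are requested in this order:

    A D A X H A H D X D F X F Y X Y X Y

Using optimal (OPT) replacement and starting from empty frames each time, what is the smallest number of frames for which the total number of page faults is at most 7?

f=1: 18 faults
f=2: 8 faults
f=3: 7 faults
f=4: 6 faults
f=5: 6 faults
f=6: 6 faults
Smallest f with faults ≤ 7 is 3.

3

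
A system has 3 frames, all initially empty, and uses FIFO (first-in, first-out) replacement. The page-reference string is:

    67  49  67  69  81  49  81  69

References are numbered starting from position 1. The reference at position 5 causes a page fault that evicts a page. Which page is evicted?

67

pos 1: 67: miss, frames (67)
pos 2: 49: miss, frames (67 49)
pos 3: 67: hit
pos 4: 69: miss, frames (67 49 69)
pos 5: 81: miss, evict 67, frames (49 69 81)
At position 5, page 67 is evicted.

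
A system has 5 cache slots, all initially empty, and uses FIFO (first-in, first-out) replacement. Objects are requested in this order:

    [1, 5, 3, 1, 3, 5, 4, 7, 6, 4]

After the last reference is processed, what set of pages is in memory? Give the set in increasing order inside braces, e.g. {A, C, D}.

{3, 4, 5, 6, 7}

1 -> miss, frames [1]
5 -> miss, frames [1, 5]
3 -> miss, frames [1, 5, 3]
1 -> hit
3 -> hit
5 -> hit
4 -> miss, frames [1, 5, 3, 4]
7 -> miss, frames [1, 5, 3, 4, 7]
6 -> miss, evict 1, frames [5, 3, 4, 7, 6]
4 -> hit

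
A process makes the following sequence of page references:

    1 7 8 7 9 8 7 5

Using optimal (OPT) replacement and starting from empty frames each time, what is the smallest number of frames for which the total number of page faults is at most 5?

f=1: 8 faults
f=2: 6 faults
f=3: 5 faults
f=4: 5 faults
f=5: 5 faults
Smallest f with faults ≤ 5 is 3.

3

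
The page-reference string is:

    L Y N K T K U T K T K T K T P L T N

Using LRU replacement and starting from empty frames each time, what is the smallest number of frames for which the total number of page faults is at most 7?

f=1: 18 faults
f=2: 12 faults
f=3: 9 faults
f=4: 9 faults
f=5: 9 faults
f=6: 8 faults
f=7: 7 faults
Smallest f with faults ≤ 7 is 7.

7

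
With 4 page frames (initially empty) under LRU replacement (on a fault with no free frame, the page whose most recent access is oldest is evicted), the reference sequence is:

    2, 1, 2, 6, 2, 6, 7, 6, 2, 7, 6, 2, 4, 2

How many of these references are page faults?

2 -> fault, frames {2}
1 -> fault, frames {2,1}
2 -> hit
6 -> fault, frames {1,2,6}
2 -> hit
6 -> hit
7 -> fault, frames {1,2,6,7}
6 -> hit
2 -> hit
7 -> hit
6 -> hit
2 -> hit
4 -> fault, evict 1, frames {7,6,2,4}
2 -> hit
Page faults: 5.

5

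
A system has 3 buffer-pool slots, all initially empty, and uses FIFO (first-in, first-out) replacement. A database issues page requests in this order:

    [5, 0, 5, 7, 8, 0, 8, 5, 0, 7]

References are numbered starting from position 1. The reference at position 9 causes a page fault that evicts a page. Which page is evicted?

pos 1: 5 -> fault, frames (5)
pos 2: 0 -> fault, frames (5 0)
pos 3: 5 -> hit
pos 4: 7 -> fault, frames (5 0 7)
pos 5: 8 -> fault, evict 5, frames (0 7 8)
pos 6: 0 -> hit
pos 7: 8 -> hit
pos 8: 5 -> fault, evict 0, frames (7 8 5)
pos 9: 0 -> fault, evict 7, frames (8 5 0)
At position 9, page 7 is evicted.

7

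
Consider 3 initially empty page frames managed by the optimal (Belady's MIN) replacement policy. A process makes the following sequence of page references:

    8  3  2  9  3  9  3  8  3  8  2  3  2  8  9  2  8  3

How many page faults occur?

7

8: fault, frames [8]
3: fault, frames [8, 3]
2: fault, frames [8, 3, 2]
9: fault, evict 2, frames [8, 3, 9]
3: hit
9: hit
3: hit
8: hit
3: hit
8: hit
2: fault, evict 9, frames [8, 3, 2]
3: hit
2: hit
8: hit
9: fault, evict 3, frames [8, 2, 9]
2: hit
8: hit
3: fault, evict 9, frames [8, 2, 3]
Page faults: 7.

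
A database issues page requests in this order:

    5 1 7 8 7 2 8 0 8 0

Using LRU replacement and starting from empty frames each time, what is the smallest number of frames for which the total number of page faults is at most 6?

3

f=1: 10 faults
f=2: 7 faults
f=3: 6 faults
f=4: 6 faults
f=5: 6 faults
f=6: 6 faults
Smallest f with faults ≤ 6 is 3.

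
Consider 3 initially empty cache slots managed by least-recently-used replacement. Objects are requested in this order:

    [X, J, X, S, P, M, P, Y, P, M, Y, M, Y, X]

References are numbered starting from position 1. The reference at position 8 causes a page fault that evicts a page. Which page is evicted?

S

pos 1: X -> fault, frames (X)
pos 2: J -> fault, frames (X J)
pos 3: X -> hit
pos 4: S -> fault, frames (J X S)
pos 5: P -> fault, evict J, frames (X S P)
pos 6: M -> fault, evict X, frames (S P M)
pos 7: P -> hit
pos 8: Y -> fault, evict S, frames (M P Y)
At position 8, page S is evicted.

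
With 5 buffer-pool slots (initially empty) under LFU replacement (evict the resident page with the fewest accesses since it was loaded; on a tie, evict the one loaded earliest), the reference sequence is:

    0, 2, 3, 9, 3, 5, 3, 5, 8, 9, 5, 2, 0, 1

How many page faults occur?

8

0: miss, frames [0]
2: miss, frames [0, 2]
3: miss, frames [0, 2, 3]
9: miss, frames [0, 2, 3, 9]
3: hit
5: miss, frames [0, 2, 3, 9, 5]
3: hit
5: hit
8: miss, evict 0, frames [2, 3, 9, 5, 8]
9: hit
5: hit
2: hit
0: miss, evict 8, frames [2, 3, 9, 5, 0]
1: miss, evict 0, frames [2, 3, 9, 5, 1]
Page faults: 8.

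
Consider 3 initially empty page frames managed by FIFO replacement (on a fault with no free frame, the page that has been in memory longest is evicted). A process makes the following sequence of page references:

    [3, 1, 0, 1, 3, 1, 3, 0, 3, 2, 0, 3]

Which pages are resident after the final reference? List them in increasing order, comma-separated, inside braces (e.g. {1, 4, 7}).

3: fault, frames [3]
1: fault, frames [3, 1]
0: fault, frames [3, 1, 0]
1: hit
3: hit
1: hit
3: hit
0: hit
3: hit
2: fault, evict 3, frames [1, 0, 2]
0: hit
3: fault, evict 1, frames [0, 2, 3]

{0, 2, 3}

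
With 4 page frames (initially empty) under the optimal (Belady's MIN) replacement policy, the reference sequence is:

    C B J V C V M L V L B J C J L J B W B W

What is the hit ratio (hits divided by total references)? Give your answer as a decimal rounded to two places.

C → fault, frames {C}
B → fault, frames {C,B}
J → fault, frames {C,B,J}
V → fault, frames {C,B,J,V}
C → hit
V → hit
M → fault, evict C, frames {B,J,V,M}
L → fault, evict M, frames {B,J,V,L}
V → hit
L → hit
B → hit
J → hit
C → fault, evict V, frames {B,J,L,C}
J → hit
L → hit
J → hit
B → hit
W → fault, evict C, frames {B,J,L,W}
B → hit
W → hit
Hits: 12 of 20 references → 12/20 = 0.6000.

0.60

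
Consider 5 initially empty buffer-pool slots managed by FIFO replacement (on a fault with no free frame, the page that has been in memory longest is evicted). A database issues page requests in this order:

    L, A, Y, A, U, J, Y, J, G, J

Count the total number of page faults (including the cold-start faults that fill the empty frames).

6

L -> miss, frames [L]
A -> miss, frames [L, A]
Y -> miss, frames [L, A, Y]
A -> hit
U -> miss, frames [L, A, Y, U]
J -> miss, frames [L, A, Y, U, J]
Y -> hit
J -> hit
G -> miss, evict L, frames [A, Y, U, J, G]
J -> hit
Page faults: 6.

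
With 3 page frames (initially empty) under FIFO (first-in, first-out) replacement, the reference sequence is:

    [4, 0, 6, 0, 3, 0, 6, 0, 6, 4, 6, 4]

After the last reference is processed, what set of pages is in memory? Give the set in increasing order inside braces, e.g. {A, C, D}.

{3, 4, 6}

4 → miss, frames (4)
0 → miss, frames (4 0)
6 → miss, frames (4 0 6)
0 → hit
3 → miss, evict 4, frames (0 6 3)
0 → hit
6 → hit
0 → hit
6 → hit
4 → miss, evict 0, frames (6 3 4)
6 → hit
4 → hit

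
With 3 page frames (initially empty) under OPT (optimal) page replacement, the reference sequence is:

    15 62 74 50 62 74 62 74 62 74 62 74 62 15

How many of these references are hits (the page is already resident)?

9

15 -> fault, frames (15)
62 -> fault, frames (15 62)
74 -> fault, frames (15 62 74)
50 -> fault, evict 15, frames (62 74 50)
62 -> hit
74 -> hit
62 -> hit
74 -> hit
62 -> hit
74 -> hit
62 -> hit
74 -> hit
62 -> hit
15 -> fault, evict 50, frames (62 74 15)
Hits: 9.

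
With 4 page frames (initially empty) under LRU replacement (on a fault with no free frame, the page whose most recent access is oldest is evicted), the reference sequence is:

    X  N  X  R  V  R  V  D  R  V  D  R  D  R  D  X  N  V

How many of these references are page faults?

7

X: fault, frames [X]
N: fault, frames [X, N]
X: hit
R: fault, frames [N, X, R]
V: fault, frames [N, X, R, V]
R: hit
V: hit
D: fault, evict N, frames [X, R, V, D]
R: hit
V: hit
D: hit
R: hit
D: hit
R: hit
D: hit
X: hit
N: fault, evict V, frames [R, D, X, N]
V: fault, evict R, frames [D, X, N, V]
Page faults: 7.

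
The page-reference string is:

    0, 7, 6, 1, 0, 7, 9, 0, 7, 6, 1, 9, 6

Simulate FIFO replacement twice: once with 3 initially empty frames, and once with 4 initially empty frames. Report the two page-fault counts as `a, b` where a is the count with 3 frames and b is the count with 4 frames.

3 frames: F F F F F F F . . F F . . → 9 faults.
4 frames: F F F F . . F F F F F F . → 10 faults.
10 > 9: adding a frame increased faults — Belady's anomaly.

9, 10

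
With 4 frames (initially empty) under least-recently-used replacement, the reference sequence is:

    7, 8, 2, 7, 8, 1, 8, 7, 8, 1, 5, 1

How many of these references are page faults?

5

7: miss, frames {7}
8: miss, frames {7,8}
2: miss, frames {7,8,2}
7: hit
8: hit
1: miss, frames {2,7,8,1}
8: hit
7: hit
8: hit
1: hit
5: miss, evict 2, frames {7,8,1,5}
1: hit
Page faults: 5.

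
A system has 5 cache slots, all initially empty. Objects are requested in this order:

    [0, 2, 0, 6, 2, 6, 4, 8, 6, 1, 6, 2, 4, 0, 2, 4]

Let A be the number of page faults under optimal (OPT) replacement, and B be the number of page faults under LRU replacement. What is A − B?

Under OPT: F F . F . . F F . F . . . . . . → 6 faults.
Under LRU: F F . F . . F F . F . . . F . . → 7 faults.
A − B = 6 − 7 = -1.

-1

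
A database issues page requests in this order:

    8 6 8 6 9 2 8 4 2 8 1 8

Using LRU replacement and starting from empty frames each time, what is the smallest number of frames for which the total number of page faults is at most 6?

4

f=1: 12 faults
f=2: 9 faults
f=3: 7 faults
f=4: 6 faults
f=5: 6 faults
f=6: 6 faults
Smallest f with faults ≤ 6 is 4.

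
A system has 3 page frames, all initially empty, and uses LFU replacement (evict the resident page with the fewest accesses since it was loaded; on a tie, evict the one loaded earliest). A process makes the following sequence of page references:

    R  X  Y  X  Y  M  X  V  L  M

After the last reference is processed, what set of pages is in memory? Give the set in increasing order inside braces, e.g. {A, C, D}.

R → miss, frames {R}
X → miss, frames {R,X}
Y → miss, frames {R,X,Y}
X → hit
Y → hit
M → miss, evict R, frames {X,Y,M}
X → hit
V → miss, evict M, frames {X,Y,V}
L → miss, evict V, frames {X,Y,L}
M → miss, evict L, frames {X,Y,M}

{M, X, Y}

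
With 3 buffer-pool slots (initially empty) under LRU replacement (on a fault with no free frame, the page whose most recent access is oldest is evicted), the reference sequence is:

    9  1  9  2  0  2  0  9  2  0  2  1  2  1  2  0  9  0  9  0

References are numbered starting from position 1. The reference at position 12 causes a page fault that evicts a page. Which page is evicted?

9

pos 1: 9 -> miss, frames (9)
pos 2: 1 -> miss, frames (9 1)
pos 3: 9 -> hit
pos 4: 2 -> miss, frames (1 9 2)
pos 5: 0 -> miss, evict 1, frames (9 2 0)
pos 6: 2 -> hit
pos 7: 0 -> hit
pos 8: 9 -> hit
pos 9: 2 -> hit
pos 10: 0 -> hit
pos 11: 2 -> hit
pos 12: 1 -> miss, evict 9, frames (0 2 1)
At position 12, page 9 is evicted.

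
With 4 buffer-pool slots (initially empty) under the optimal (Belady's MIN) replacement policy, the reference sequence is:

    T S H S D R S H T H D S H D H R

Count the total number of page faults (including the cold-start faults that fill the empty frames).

6

T → miss, frames [T]
S → miss, frames [T, S]
H → miss, frames [T, S, H]
S → hit
D → miss, frames [T, S, H, D]
R → miss, evict D, frames [T, S, H, R]
S → hit
H → hit
T → hit
H → hit
D → miss, evict T, frames [S, H, R, D]
S → hit
H → hit
D → hit
H → hit
R → hit
Page faults: 6.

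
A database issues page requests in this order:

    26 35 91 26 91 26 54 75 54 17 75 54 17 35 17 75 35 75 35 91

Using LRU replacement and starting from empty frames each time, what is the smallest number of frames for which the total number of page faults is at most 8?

f=1: 20 faults
f=2: 14 faults
f=3: 9 faults
f=4: 8 faults
f=5: 8 faults
f=6: 6 faults
Smallest f with faults ≤ 8 is 4.

4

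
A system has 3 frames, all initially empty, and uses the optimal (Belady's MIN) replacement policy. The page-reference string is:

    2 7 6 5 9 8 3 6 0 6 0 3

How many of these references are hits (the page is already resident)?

2: miss, frames {2}
7: miss, frames {2,7}
6: miss, frames {2,7,6}
5: miss, evict 7, frames {2,6,5}
9: miss, evict 5, frames {2,6,9}
8: miss, evict 9, frames {2,6,8}
3: miss, evict 8, frames {2,6,3}
6: hit
0: miss, evict 2, frames {6,3,0}
6: hit
0: hit
3: hit
Hits: 4.

4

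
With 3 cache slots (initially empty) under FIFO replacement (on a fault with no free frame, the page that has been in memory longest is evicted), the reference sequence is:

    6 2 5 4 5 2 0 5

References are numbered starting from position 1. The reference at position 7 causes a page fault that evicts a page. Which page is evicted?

2

pos 1: 6 -> miss, frames {6}
pos 2: 2 -> miss, frames {6,2}
pos 3: 5 -> miss, frames {6,2,5}
pos 4: 4 -> miss, evict 6, frames {2,5,4}
pos 5: 5 -> hit
pos 6: 2 -> hit
pos 7: 0 -> miss, evict 2, frames {5,4,0}
At position 7, page 2 is evicted.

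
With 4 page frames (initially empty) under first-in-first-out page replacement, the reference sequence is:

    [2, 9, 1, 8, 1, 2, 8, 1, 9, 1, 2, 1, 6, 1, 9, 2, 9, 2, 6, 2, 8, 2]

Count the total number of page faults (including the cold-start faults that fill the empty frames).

7

2: fault, frames [2]
9: fault, frames [2, 9]
1: fault, frames [2, 9, 1]
8: fault, frames [2, 9, 1, 8]
1: hit
2: hit
8: hit
1: hit
9: hit
1: hit
2: hit
1: hit
6: fault, evict 2, frames [9, 1, 8, 6]
1: hit
9: hit
2: fault, evict 9, frames [1, 8, 6, 2]
9: fault, evict 1, frames [8, 6, 2, 9]
2: hit
6: hit
2: hit
8: hit
2: hit
Page faults: 7.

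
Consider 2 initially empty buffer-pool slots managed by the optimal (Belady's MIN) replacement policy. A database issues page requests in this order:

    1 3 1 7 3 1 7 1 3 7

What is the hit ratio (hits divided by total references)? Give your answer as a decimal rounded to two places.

1 -> fault, frames (1)
3 -> fault, frames (1 3)
1 -> hit
7 -> fault, evict 1, frames (3 7)
3 -> hit
1 -> fault, evict 3, frames (7 1)
7 -> hit
1 -> hit
3 -> fault, evict 1, frames (7 3)
7 -> hit
Hits: 5 of 10 references → 5/10 = 0.5000.

0.50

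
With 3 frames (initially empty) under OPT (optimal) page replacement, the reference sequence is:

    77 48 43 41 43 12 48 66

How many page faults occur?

77 -> fault, frames (77)
48 -> fault, frames (77 48)
43 -> fault, frames (77 48 43)
41 -> fault, evict 77, frames (48 43 41)
43 -> hit
12 -> fault, evict 41, frames (48 43 12)
48 -> hit
66 -> fault, evict 12, frames (48 43 66)
Page faults: 6.

6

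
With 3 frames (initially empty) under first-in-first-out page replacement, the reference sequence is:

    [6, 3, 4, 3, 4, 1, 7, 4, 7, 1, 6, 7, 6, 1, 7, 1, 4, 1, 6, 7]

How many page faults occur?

9

6 -> miss, frames {6}
3 -> miss, frames {6,3}
4 -> miss, frames {6,3,4}
3 -> hit
4 -> hit
1 -> miss, evict 6, frames {3,4,1}
7 -> miss, evict 3, frames {4,1,7}
4 -> hit
7 -> hit
1 -> hit
6 -> miss, evict 4, frames {1,7,6}
7 -> hit
6 -> hit
1 -> hit
7 -> hit
1 -> hit
4 -> miss, evict 1, frames {7,6,4}
1 -> miss, evict 7, frames {6,4,1}
6 -> hit
7 -> miss, evict 6, frames {4,1,7}
Page faults: 9.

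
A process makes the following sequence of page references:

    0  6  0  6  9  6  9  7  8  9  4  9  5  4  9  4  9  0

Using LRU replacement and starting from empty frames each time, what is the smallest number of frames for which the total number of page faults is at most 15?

f=1: 18 faults
f=2: 11 faults
f=3: 8 faults
f=4: 8 faults
f=5: 8 faults
f=6: 8 faults
f=7: 7 faults
Smallest f with faults ≤ 15 is 2.

2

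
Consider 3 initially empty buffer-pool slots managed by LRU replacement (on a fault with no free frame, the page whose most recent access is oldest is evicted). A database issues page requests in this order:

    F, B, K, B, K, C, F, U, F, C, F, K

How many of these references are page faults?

7

F -> fault, frames {F}
B -> fault, frames {F,B}
K -> fault, frames {F,B,K}
B -> hit
K -> hit
C -> fault, evict F, frames {B,K,C}
F -> fault, evict B, frames {K,C,F}
U -> fault, evict K, frames {C,F,U}
F -> hit
C -> hit
F -> hit
K -> fault, evict U, frames {C,F,K}
Page faults: 7.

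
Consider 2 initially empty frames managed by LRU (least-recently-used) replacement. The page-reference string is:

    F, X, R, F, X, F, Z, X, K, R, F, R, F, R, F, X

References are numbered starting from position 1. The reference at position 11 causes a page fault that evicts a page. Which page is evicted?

pos 1: F -> fault, frames (F)
pos 2: X -> fault, frames (F X)
pos 3: R -> fault, evict F, frames (X R)
pos 4: F -> fault, evict X, frames (R F)
pos 5: X -> fault, evict R, frames (F X)
pos 6: F -> hit
pos 7: Z -> fault, evict X, frames (F Z)
pos 8: X -> fault, evict F, frames (Z X)
pos 9: K -> fault, evict Z, frames (X K)
pos 10: R -> fault, evict X, frames (K R)
pos 11: F -> fault, evict K, frames (R F)
At position 11, page K is evicted.

K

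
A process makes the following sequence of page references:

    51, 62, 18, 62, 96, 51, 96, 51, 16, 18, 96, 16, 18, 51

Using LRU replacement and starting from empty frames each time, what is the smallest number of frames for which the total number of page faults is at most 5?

5

f=1: 14 faults
f=2: 11 faults
f=3: 9 faults
f=4: 6 faults
f=5: 5 faults
Smallest f with faults ≤ 5 is 5.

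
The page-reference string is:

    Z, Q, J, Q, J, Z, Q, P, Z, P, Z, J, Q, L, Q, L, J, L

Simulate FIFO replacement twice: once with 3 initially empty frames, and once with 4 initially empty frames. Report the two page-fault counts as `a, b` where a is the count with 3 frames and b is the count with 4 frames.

8, 5

3 frames: F F F . . . . F F . . . F F . . F . → 8 faults.
4 frames: F F F . . . . F . . . . . F . . . . → 5 faults.
5 < 8: adding a frame reduced faults, as is typical.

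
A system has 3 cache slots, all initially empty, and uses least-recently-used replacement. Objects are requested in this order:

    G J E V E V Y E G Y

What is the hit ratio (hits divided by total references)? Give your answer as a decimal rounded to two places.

G -> fault, frames (G)
J -> fault, frames (G J)
E -> fault, frames (G J E)
V -> fault, evict G, frames (J E V)
E -> hit
V -> hit
Y -> fault, evict J, frames (E V Y)
E -> hit
G -> fault, evict V, frames (Y E G)
Y -> hit
Hits: 4 of 10 references → 4/10 = 0.4000.

0.40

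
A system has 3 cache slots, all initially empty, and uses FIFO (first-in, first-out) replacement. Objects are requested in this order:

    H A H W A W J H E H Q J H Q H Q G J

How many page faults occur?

10

H: fault, frames (H)
A: fault, frames (H A)
H: hit
W: fault, frames (H A W)
A: hit
W: hit
J: fault, evict H, frames (A W J)
H: fault, evict A, frames (W J H)
E: fault, evict W, frames (J H E)
H: hit
Q: fault, evict J, frames (H E Q)
J: fault, evict H, frames (E Q J)
H: fault, evict E, frames (Q J H)
Q: hit
H: hit
Q: hit
G: fault, evict Q, frames (J H G)
J: hit
Page faults: 10.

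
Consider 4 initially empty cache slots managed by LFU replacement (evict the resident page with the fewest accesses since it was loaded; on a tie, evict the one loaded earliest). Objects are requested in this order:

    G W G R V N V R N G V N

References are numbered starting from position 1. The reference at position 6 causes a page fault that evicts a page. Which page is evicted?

W

pos 1: G: fault, frames [G]
pos 2: W: fault, frames [G, W]
pos 3: G: hit
pos 4: R: fault, frames [G, W, R]
pos 5: V: fault, frames [G, W, R, V]
pos 6: N: fault, evict W, frames [G, R, V, N]
At position 6, page W is evicted.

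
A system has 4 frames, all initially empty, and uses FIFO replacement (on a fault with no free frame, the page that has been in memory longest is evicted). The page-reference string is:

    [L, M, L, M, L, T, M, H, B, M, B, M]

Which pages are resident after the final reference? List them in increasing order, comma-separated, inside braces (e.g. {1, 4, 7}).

L -> fault, frames (L)
M -> fault, frames (L M)
L -> hit
M -> hit
L -> hit
T -> fault, frames (L M T)
M -> hit
H -> fault, frames (L M T H)
B -> fault, evict L, frames (M T H B)
M -> hit
B -> hit
M -> hit

{B, H, M, T}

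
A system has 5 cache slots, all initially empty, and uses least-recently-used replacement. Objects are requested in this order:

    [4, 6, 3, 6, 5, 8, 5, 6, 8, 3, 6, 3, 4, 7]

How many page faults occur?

4 → fault, frames (4)
6 → fault, frames (4 6)
3 → fault, frames (4 6 3)
6 → hit
5 → fault, frames (4 3 6 5)
8 → fault, frames (4 3 6 5 8)
5 → hit
6 → hit
8 → hit
3 → hit
6 → hit
3 → hit
4 → hit
7 → fault, evict 5, frames (8 6 3 4 7)
Page faults: 6.

6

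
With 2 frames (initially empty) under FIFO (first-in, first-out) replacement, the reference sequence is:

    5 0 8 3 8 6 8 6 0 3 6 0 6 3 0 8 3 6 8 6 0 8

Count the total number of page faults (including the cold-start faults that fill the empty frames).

5 -> fault, frames (5)
0 -> fault, frames (5 0)
8 -> fault, evict 5, frames (0 8)
3 -> fault, evict 0, frames (8 3)
8 -> hit
6 -> fault, evict 8, frames (3 6)
8 -> fault, evict 3, frames (6 8)
6 -> hit
0 -> fault, evict 6, frames (8 0)
3 -> fault, evict 8, frames (0 3)
6 -> fault, evict 0, frames (3 6)
0 -> fault, evict 3, frames (6 0)
6 -> hit
3 -> fault, evict 6, frames (0 3)
0 -> hit
8 -> fault, evict 0, frames (3 8)
3 -> hit
6 -> fault, evict 3, frames (8 6)
8 -> hit
6 -> hit
0 -> fault, evict 8, frames (6 0)
8 -> fault, evict 6, frames (0 8)
Page faults: 15.

15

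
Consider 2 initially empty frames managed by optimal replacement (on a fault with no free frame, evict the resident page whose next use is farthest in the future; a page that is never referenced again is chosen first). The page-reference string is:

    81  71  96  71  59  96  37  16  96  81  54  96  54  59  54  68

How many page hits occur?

81: fault, frames (81)
71: fault, frames (81 71)
96: fault, evict 81, frames (71 96)
71: hit
59: fault, evict 71, frames (96 59)
96: hit
37: fault, evict 59, frames (96 37)
16: fault, evict 37, frames (96 16)
96: hit
81: fault, evict 16, frames (96 81)
54: fault, evict 81, frames (96 54)
96: hit
54: hit
59: fault, evict 96, frames (54 59)
54: hit
68: fault, evict 59, frames (54 68)
Hits: 6.

6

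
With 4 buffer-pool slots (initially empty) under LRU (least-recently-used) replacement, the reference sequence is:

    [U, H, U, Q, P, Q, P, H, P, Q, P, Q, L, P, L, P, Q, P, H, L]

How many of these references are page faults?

U → fault, frames [U]
H → fault, frames [U, H]
U → hit
Q → fault, frames [H, U, Q]
P → fault, frames [H, U, Q, P]
Q → hit
P → hit
H → hit
P → hit
Q → hit
P → hit
Q → hit
L → fault, evict U, frames [H, P, Q, L]
P → hit
L → hit
P → hit
Q → hit
P → hit
H → hit
L → hit
Page faults: 5.

5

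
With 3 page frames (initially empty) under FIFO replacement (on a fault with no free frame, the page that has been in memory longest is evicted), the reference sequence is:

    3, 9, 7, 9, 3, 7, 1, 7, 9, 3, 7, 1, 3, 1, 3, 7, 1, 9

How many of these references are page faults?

6

3: fault, frames {3}
9: fault, frames {3,9}
7: fault, frames {3,9,7}
9: hit
3: hit
7: hit
1: fault, evict 3, frames {9,7,1}
7: hit
9: hit
3: fault, evict 9, frames {7,1,3}
7: hit
1: hit
3: hit
1: hit
3: hit
7: hit
1: hit
9: fault, evict 7, frames {1,3,9}
Page faults: 6.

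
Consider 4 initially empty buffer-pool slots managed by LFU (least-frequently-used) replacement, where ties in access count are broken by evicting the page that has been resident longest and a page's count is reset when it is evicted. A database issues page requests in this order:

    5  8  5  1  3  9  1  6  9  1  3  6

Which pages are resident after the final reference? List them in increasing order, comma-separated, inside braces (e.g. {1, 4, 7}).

5 -> miss, frames {5}
8 -> miss, frames {5,8}
5 -> hit
1 -> miss, frames {5,8,1}
3 -> miss, frames {5,8,1,3}
9 -> miss, evict 8, frames {5,1,3,9}
1 -> hit
6 -> miss, evict 3, frames {5,1,9,6}
9 -> hit
1 -> hit
3 -> miss, evict 6, frames {5,1,9,3}
6 -> miss, evict 3, frames {5,1,9,6}

{1, 5, 6, 9}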